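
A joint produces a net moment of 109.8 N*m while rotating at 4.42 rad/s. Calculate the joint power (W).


P = M * omega
P = 109.8 * 4.42
P = 485.3160


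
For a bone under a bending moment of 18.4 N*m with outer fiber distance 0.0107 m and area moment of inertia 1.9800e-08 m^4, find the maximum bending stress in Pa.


sigma = M * c / I
sigma = 18.4 * 0.0107 / 1.9800e-08
M * c = 0.1969
sigma = 9.9434e+06


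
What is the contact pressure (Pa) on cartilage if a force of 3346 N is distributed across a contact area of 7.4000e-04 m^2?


P = F / A
P = 3346 / 7.4000e-04
P = 4.5216e+06


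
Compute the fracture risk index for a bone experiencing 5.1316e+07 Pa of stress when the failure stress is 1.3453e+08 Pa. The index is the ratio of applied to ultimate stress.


FRI = applied / ultimate
FRI = 5.1316e+07 / 1.3453e+08
FRI = 0.3814


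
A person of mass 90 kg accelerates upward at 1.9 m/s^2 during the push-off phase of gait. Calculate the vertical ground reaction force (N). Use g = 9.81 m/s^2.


GRF = m * (g + a)
GRF = 90 * (9.81 + 1.9)
GRF = 90 * 11.7100
GRF = 1053.9000


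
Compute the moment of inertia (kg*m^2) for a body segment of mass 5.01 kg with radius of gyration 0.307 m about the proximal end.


I = m * k^2
I = 5.01 * 0.307^2
k^2 = 0.0942
I = 0.4722


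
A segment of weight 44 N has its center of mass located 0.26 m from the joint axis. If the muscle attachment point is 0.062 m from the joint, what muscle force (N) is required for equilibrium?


F_muscle = W * d_load / d_muscle
F_muscle = 44 * 0.26 / 0.062
Numerator = 11.4400
F_muscle = 184.5161


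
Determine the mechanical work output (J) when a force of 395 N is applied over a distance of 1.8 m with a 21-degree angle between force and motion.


W = F * d * cos(theta)
theta = 21 deg = 0.3665 rad
cos(theta) = 0.9336
W = 395 * 1.8 * 0.9336
W = 663.7757


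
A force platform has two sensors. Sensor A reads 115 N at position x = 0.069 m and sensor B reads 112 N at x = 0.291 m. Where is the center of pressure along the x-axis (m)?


COP_x = (F1*x1 + F2*x2) / (F1 + F2)
COP_x = (115*0.069 + 112*0.291) / (115 + 112)
Numerator = 40.5270
Denominator = 227
COP_x = 0.1785


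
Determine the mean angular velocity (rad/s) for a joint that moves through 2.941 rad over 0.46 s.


omega = delta_theta / delta_t
omega = 2.941 / 0.46
omega = 6.3935


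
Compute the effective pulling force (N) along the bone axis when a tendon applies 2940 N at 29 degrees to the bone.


F_eff = F_tendon * cos(theta)
theta = 29 deg = 0.5061 rad
cos(theta) = 0.8746
F_eff = 2940 * 0.8746
F_eff = 2571.3819


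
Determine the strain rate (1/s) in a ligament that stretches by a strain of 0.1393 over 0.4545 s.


strain_rate = delta_strain / delta_t
strain_rate = 0.1393 / 0.4545
strain_rate = 0.3065


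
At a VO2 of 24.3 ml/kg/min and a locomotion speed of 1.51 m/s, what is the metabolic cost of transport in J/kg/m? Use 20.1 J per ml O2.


Power per kg = VO2 * 20.1 / 60
Power per kg = 24.3 * 20.1 / 60 = 8.1405 W/kg
Cost = power_per_kg / speed
Cost = 8.1405 / 1.51
Cost = 5.3911


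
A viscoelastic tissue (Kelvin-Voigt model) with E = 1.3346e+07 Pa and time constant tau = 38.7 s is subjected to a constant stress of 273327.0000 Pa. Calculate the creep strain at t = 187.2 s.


epsilon(t) = (sigma/E) * (1 - exp(-t/tau))
sigma/E = 273327.0000 / 1.3346e+07 = 0.0205
exp(-t/tau) = exp(-187.2 / 38.7) = 0.0079
epsilon = 0.0205 * (1 - 0.0079)
epsilon = 0.0203


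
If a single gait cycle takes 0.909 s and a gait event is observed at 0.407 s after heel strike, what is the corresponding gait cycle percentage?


pct = (event_time / cycle_time) * 100
pct = (0.407 / 0.909) * 100
ratio = 0.4477
pct = 44.7745


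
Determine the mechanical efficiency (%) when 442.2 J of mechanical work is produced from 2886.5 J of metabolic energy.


eta = (W_mech / E_meta) * 100
eta = (442.2 / 2886.5) * 100
ratio = 0.1532
eta = 15.3196


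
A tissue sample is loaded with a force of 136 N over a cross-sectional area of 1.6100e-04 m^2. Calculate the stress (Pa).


stress = F / A
stress = 136 / 1.6100e-04
stress = 844720.4969


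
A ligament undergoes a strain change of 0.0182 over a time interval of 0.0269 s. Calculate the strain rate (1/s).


strain_rate = delta_strain / delta_t
strain_rate = 0.0182 / 0.0269
strain_rate = 0.6766


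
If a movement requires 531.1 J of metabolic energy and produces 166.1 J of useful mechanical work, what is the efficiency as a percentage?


eta = (W_mech / E_meta) * 100
eta = (166.1 / 531.1) * 100
ratio = 0.3127
eta = 31.2747


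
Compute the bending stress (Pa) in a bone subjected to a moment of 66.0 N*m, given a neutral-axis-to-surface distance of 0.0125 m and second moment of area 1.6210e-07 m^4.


sigma = M * c / I
sigma = 66.0 * 0.0125 / 1.6210e-07
M * c = 0.8250
sigma = 5.0895e+06


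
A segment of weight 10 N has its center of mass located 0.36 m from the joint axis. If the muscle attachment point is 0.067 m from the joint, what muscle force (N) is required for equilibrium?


F_muscle = W * d_load / d_muscle
F_muscle = 10 * 0.36 / 0.067
Numerator = 3.6000
F_muscle = 53.7313


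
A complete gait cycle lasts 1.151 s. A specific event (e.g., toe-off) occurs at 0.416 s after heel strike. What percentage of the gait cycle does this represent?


pct = (event_time / cycle_time) * 100
pct = (0.416 / 1.151) * 100
ratio = 0.3614
pct = 36.1425


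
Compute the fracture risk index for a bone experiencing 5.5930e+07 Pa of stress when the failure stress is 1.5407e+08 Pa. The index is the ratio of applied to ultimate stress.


FRI = applied / ultimate
FRI = 5.5930e+07 / 1.5407e+08
FRI = 0.3630


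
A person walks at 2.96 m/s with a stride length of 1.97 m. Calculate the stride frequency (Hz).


f = v / stride_length
f = 2.96 / 1.97
f = 1.5025


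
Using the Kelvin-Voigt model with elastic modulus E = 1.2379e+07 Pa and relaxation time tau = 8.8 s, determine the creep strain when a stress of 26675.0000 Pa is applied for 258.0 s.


epsilon(t) = (sigma/E) * (1 - exp(-t/tau))
sigma/E = 26675.0000 / 1.2379e+07 = 0.0022
exp(-t/tau) = exp(-258.0 / 8.8) = 1.8504e-13
epsilon = 0.0022 * (1 - 1.8504e-13)
epsilon = 0.0022


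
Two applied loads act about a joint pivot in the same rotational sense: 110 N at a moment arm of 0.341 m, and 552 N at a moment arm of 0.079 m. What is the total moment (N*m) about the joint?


M = F1 * d1 + F2 * d2
M = 110 * 0.341 + 552 * 0.079
M = 37.5100 + 43.6080
M = 81.1180


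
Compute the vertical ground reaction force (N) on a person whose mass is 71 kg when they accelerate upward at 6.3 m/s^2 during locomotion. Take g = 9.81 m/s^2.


GRF = m * (g + a)
GRF = 71 * (9.81 + 6.3)
GRF = 71 * 16.1100
GRF = 1143.8100


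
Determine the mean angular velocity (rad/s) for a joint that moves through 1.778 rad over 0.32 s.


omega = delta_theta / delta_t
omega = 1.778 / 0.32
omega = 5.5563


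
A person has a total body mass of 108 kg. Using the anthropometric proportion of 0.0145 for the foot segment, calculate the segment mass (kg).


m_segment = body_mass * fraction
m_segment = 108 * 0.0145
m_segment = 1.5660


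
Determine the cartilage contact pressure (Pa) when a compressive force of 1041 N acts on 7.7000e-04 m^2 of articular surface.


P = F / A
P = 1041 / 7.7000e-04
P = 1.3519e+06


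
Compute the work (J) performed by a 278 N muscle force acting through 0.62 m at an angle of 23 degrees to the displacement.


W = F * d * cos(theta)
theta = 23 deg = 0.4014 rad
cos(theta) = 0.9205
W = 278 * 0.62 * 0.9205
W = 158.6582


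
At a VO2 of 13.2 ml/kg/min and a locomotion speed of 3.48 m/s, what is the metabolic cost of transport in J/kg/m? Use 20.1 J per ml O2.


Power per kg = VO2 * 20.1 / 60
Power per kg = 13.2 * 20.1 / 60 = 4.4220 W/kg
Cost = power_per_kg / speed
Cost = 4.4220 / 3.48
Cost = 1.2707


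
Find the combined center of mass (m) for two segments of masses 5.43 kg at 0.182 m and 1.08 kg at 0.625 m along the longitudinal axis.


COM = (m1*x1 + m2*x2) / (m1 + m2)
COM = (5.43*0.182 + 1.08*0.625) / (5.43 + 1.08)
Numerator = 1.6633
Denominator = 6.5100
COM = 0.2555


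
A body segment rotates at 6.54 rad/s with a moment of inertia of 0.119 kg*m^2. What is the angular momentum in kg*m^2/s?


L = I * omega
L = 0.119 * 6.54
L = 0.7783


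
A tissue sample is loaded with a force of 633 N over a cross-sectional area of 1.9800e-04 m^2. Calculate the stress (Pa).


stress = F / A
stress = 633 / 1.9800e-04
stress = 3.1970e+06


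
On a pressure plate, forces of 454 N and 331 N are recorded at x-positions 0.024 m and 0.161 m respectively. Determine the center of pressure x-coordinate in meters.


COP_x = (F1*x1 + F2*x2) / (F1 + F2)
COP_x = (454*0.024 + 331*0.161) / (454 + 331)
Numerator = 64.1870
Denominator = 785
COP_x = 0.0818


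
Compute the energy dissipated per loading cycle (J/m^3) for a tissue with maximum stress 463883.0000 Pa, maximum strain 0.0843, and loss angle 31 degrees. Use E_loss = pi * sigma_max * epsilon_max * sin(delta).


E_loss = pi * sigma_max * epsilon_max * sin(delta)
delta = 31 deg = 0.5411 rad
sin(delta) = 0.5150
E_loss = pi * 463883.0000 * 0.0843 * 0.5150
E_loss = 63273.9928


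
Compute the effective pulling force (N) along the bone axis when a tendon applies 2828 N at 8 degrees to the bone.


F_eff = F_tendon * cos(theta)
theta = 8 deg = 0.1396 rad
cos(theta) = 0.9903
F_eff = 2828 * 0.9903
F_eff = 2800.4781


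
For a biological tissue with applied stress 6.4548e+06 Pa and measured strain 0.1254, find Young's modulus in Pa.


E = stress / strain
E = 6.4548e+06 / 0.1254
E = 5.1474e+07


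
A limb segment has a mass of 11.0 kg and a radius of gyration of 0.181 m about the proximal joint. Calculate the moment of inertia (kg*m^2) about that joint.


I = m * k^2
I = 11.0 * 0.181^2
k^2 = 0.0328
I = 0.3604


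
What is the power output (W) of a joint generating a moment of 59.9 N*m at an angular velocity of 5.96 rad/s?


P = M * omega
P = 59.9 * 5.96
P = 357.0040


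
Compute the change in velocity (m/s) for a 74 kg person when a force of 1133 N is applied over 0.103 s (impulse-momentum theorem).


J = F * dt = 1133 * 0.103 = 116.6990 N*s
delta_v = J / m
delta_v = 116.6990 / 74
delta_v = 1.5770


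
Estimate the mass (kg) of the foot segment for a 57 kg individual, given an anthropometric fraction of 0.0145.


m_segment = body_mass * fraction
m_segment = 57 * 0.0145
m_segment = 0.8265


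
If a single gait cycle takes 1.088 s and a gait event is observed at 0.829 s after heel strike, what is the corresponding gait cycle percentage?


pct = (event_time / cycle_time) * 100
pct = (0.829 / 1.088) * 100
ratio = 0.7619
pct = 76.1949


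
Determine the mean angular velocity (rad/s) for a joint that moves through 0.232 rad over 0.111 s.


omega = delta_theta / delta_t
omega = 0.232 / 0.111
omega = 2.0901


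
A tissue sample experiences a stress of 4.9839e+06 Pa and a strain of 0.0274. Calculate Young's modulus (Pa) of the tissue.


E = stress / strain
E = 4.9839e+06 / 0.0274
E = 1.8189e+08


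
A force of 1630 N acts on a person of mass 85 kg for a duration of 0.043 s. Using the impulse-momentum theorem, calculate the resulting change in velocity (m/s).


J = F * dt = 1630 * 0.043 = 70.0900 N*s
delta_v = J / m
delta_v = 70.0900 / 85
delta_v = 0.8246


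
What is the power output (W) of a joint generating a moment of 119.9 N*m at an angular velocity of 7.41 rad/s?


P = M * omega
P = 119.9 * 7.41
P = 888.4590


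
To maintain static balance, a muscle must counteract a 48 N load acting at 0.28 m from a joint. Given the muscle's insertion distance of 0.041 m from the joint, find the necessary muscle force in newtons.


F_muscle = W * d_load / d_muscle
F_muscle = 48 * 0.28 / 0.041
Numerator = 13.4400
F_muscle = 327.8049


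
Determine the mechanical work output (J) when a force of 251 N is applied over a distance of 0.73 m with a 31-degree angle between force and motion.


W = F * d * cos(theta)
theta = 31 deg = 0.5411 rad
cos(theta) = 0.8572
W = 251 * 0.73 * 0.8572
W = 157.0588


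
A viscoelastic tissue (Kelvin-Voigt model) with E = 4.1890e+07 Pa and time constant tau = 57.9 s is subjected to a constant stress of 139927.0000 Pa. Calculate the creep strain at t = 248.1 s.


epsilon(t) = (sigma/E) * (1 - exp(-t/tau))
sigma/E = 139927.0000 / 4.1890e+07 = 0.0033
exp(-t/tau) = exp(-248.1 / 57.9) = 0.0138
epsilon = 0.0033 * (1 - 0.0138)
epsilon = 0.0033


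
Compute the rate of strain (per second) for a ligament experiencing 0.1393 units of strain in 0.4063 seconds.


strain_rate = delta_strain / delta_t
strain_rate = 0.1393 / 0.4063
strain_rate = 0.3429


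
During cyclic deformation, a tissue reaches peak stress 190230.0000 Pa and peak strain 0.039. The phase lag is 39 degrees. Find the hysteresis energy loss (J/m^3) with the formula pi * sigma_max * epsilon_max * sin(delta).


E_loss = pi * sigma_max * epsilon_max * sin(delta)
delta = 39 deg = 0.6807 rad
sin(delta) = 0.6293
E_loss = pi * 190230.0000 * 0.039 * 0.6293
E_loss = 14667.8105


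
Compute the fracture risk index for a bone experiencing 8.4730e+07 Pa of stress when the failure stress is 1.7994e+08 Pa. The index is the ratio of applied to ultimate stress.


FRI = applied / ultimate
FRI = 8.4730e+07 / 1.7994e+08
FRI = 0.4709


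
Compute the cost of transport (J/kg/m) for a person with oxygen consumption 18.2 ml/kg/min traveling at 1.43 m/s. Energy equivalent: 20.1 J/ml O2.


Power per kg = VO2 * 20.1 / 60
Power per kg = 18.2 * 20.1 / 60 = 6.0970 W/kg
Cost = power_per_kg / speed
Cost = 6.0970 / 1.43
Cost = 4.2636


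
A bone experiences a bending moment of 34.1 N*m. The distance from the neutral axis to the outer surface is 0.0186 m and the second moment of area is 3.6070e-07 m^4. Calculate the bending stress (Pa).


sigma = M * c / I
sigma = 34.1 * 0.0186 / 3.6070e-07
M * c = 0.6343
sigma = 1.7584e+06


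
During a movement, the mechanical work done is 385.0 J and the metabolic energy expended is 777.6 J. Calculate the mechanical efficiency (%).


eta = (W_mech / E_meta) * 100
eta = (385.0 / 777.6) * 100
ratio = 0.4951
eta = 49.5113


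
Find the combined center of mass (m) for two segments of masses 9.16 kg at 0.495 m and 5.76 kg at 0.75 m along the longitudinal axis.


COM = (m1*x1 + m2*x2) / (m1 + m2)
COM = (9.16*0.495 + 5.76*0.75) / (9.16 + 5.76)
Numerator = 8.8542
Denominator = 14.9200
COM = 0.5934


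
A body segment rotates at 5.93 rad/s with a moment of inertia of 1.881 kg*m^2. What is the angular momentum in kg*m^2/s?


L = I * omega
L = 1.881 * 5.93
L = 11.1543


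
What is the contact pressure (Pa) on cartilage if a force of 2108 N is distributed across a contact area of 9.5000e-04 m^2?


P = F / A
P = 2108 / 9.5000e-04
P = 2.2189e+06


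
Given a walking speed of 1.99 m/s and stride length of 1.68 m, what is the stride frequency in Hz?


f = v / stride_length
f = 1.99 / 1.68
f = 1.1845


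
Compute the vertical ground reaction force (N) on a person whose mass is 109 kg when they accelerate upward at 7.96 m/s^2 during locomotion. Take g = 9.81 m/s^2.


GRF = m * (g + a)
GRF = 109 * (9.81 + 7.96)
GRF = 109 * 17.7700
GRF = 1936.9300


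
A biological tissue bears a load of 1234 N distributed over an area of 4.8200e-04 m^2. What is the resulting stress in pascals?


stress = F / A
stress = 1234 / 4.8200e-04
stress = 2.5602e+06


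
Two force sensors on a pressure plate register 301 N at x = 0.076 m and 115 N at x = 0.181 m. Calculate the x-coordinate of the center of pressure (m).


COP_x = (F1*x1 + F2*x2) / (F1 + F2)
COP_x = (301*0.076 + 115*0.181) / (301 + 115)
Numerator = 43.6910
Denominator = 416
COP_x = 0.1050


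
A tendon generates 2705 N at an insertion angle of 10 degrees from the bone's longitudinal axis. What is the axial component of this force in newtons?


F_eff = F_tendon * cos(theta)
theta = 10 deg = 0.1745 rad
cos(theta) = 0.9848
F_eff = 2705 * 0.9848
F_eff = 2663.9050


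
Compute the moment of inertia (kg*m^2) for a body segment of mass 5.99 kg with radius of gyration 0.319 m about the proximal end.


I = m * k^2
I = 5.99 * 0.319^2
k^2 = 0.1018
I = 0.6095


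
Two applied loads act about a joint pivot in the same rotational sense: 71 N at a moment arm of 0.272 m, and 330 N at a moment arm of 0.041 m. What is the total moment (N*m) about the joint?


M = F1 * d1 + F2 * d2
M = 71 * 0.272 + 330 * 0.041
M = 19.3120 + 13.5300
M = 32.8420


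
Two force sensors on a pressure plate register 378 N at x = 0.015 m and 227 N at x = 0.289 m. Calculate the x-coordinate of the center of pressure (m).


COP_x = (F1*x1 + F2*x2) / (F1 + F2)
COP_x = (378*0.015 + 227*0.289) / (378 + 227)
Numerator = 71.2730
Denominator = 605
COP_x = 0.1178


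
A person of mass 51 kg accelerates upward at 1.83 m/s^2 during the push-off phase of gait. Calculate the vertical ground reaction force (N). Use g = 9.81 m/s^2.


GRF = m * (g + a)
GRF = 51 * (9.81 + 1.83)
GRF = 51 * 11.6400
GRF = 593.6400


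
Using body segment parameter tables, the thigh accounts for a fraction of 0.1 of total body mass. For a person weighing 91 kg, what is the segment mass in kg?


m_segment = body_mass * fraction
m_segment = 91 * 0.1
m_segment = 9.1000


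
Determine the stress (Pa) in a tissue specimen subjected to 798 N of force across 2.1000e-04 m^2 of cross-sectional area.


stress = F / A
stress = 798 / 2.1000e-04
stress = 3.8000e+06


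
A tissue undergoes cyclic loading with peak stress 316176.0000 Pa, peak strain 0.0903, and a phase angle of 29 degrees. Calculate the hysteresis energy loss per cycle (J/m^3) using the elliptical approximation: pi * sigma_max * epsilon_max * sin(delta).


E_loss = pi * sigma_max * epsilon_max * sin(delta)
delta = 29 deg = 0.5061 rad
sin(delta) = 0.4848
E_loss = pi * 316176.0000 * 0.0903 * 0.4848
E_loss = 43484.8276


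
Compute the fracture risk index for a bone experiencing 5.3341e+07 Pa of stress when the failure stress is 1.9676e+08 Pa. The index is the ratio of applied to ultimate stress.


FRI = applied / ultimate
FRI = 5.3341e+07 / 1.9676e+08
FRI = 0.2711


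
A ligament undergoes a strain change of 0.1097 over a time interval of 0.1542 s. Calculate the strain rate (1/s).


strain_rate = delta_strain / delta_t
strain_rate = 0.1097 / 0.1542
strain_rate = 0.7114


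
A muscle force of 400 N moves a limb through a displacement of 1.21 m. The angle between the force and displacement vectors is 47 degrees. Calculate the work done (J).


W = F * d * cos(theta)
theta = 47 deg = 0.8203 rad
cos(theta) = 0.6820
W = 400 * 1.21 * 0.6820
W = 330.0872


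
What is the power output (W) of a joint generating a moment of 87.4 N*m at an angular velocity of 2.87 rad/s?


P = M * omega
P = 87.4 * 2.87
P = 250.8380


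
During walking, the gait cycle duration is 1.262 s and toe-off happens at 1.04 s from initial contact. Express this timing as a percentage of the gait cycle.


pct = (event_time / cycle_time) * 100
pct = (1.04 / 1.262) * 100
ratio = 0.8241
pct = 82.4089


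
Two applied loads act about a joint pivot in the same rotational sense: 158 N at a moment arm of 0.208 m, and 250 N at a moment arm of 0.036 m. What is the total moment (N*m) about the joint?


M = F1 * d1 + F2 * d2
M = 158 * 0.208 + 250 * 0.036
M = 32.8640 + 9.0000
M = 41.8640


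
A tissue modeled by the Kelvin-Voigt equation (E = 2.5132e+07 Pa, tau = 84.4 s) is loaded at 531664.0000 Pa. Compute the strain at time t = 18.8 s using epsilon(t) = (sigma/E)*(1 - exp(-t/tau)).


epsilon(t) = (sigma/E) * (1 - exp(-t/tau))
sigma/E = 531664.0000 / 2.5132e+07 = 0.0212
exp(-t/tau) = exp(-18.8 / 84.4) = 0.8003
epsilon = 0.0212 * (1 - 0.8003)
epsilon = 0.0042


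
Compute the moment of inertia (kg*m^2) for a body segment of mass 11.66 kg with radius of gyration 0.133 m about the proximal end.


I = m * k^2
I = 11.66 * 0.133^2
k^2 = 0.0177
I = 0.2063


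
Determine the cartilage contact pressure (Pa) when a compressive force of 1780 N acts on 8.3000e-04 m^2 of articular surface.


P = F / A
P = 1780 / 8.3000e-04
P = 2.1446e+06


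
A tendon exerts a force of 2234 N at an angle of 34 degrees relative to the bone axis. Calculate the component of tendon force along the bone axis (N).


F_eff = F_tendon * cos(theta)
theta = 34 deg = 0.5934 rad
cos(theta) = 0.8290
F_eff = 2234 * 0.8290
F_eff = 1852.0699


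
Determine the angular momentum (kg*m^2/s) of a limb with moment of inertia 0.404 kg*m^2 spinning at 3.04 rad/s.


L = I * omega
L = 0.404 * 3.04
L = 1.2282


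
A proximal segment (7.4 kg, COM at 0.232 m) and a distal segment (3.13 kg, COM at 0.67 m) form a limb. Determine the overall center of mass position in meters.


COM = (m1*x1 + m2*x2) / (m1 + m2)
COM = (7.4*0.232 + 3.13*0.67) / (7.4 + 3.13)
Numerator = 3.8139
Denominator = 10.5300
COM = 0.3622


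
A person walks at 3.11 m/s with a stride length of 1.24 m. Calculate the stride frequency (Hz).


f = v / stride_length
f = 3.11 / 1.24
f = 2.5081


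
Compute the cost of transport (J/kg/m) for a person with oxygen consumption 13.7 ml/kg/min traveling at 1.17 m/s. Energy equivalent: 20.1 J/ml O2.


Power per kg = VO2 * 20.1 / 60
Power per kg = 13.7 * 20.1 / 60 = 4.5895 W/kg
Cost = power_per_kg / speed
Cost = 4.5895 / 1.17
Cost = 3.9226


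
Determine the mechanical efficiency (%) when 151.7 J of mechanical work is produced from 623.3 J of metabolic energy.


eta = (W_mech / E_meta) * 100
eta = (151.7 / 623.3) * 100
ratio = 0.2434
eta = 24.3382


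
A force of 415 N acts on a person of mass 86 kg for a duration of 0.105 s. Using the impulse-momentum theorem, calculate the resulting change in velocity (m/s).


J = F * dt = 415 * 0.105 = 43.5750 N*s
delta_v = J / m
delta_v = 43.5750 / 86
delta_v = 0.5067


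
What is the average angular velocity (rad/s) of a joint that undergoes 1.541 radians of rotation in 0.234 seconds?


omega = delta_theta / delta_t
omega = 1.541 / 0.234
omega = 6.5855


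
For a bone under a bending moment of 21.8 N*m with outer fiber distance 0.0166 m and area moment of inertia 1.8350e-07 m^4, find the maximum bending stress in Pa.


sigma = M * c / I
sigma = 21.8 * 0.0166 / 1.8350e-07
M * c = 0.3619
sigma = 1.9721e+06


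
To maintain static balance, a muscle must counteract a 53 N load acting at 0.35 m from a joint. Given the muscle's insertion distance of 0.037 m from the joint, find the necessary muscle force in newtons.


F_muscle = W * d_load / d_muscle
F_muscle = 53 * 0.35 / 0.037
Numerator = 18.5500
F_muscle = 501.3514


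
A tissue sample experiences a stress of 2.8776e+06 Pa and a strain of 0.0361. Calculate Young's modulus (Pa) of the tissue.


E = stress / strain
E = 2.8776e+06 / 0.0361
E = 7.9712e+07


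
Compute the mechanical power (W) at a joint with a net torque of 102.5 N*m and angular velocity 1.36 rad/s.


P = M * omega
P = 102.5 * 1.36
P = 139.4000


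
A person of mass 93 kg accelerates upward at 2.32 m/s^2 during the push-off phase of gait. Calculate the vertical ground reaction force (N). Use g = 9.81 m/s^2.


GRF = m * (g + a)
GRF = 93 * (9.81 + 2.32)
GRF = 93 * 12.1300
GRF = 1128.0900


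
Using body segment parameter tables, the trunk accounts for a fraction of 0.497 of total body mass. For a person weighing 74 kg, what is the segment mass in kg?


m_segment = body_mass * fraction
m_segment = 74 * 0.497
m_segment = 36.7780


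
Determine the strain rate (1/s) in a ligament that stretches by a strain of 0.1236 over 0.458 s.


strain_rate = delta_strain / delta_t
strain_rate = 0.1236 / 0.458
strain_rate = 0.2699


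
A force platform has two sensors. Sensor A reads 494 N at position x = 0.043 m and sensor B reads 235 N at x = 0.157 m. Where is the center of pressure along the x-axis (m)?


COP_x = (F1*x1 + F2*x2) / (F1 + F2)
COP_x = (494*0.043 + 235*0.157) / (494 + 235)
Numerator = 58.1370
Denominator = 729
COP_x = 0.0797


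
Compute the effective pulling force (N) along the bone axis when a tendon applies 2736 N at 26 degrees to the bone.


F_eff = F_tendon * cos(theta)
theta = 26 deg = 0.4538 rad
cos(theta) = 0.8988
F_eff = 2736 * 0.8988
F_eff = 2459.1005


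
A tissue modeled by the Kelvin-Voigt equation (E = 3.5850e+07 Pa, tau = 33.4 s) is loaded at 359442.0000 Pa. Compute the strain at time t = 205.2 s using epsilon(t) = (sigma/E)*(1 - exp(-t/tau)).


epsilon(t) = (sigma/E) * (1 - exp(-t/tau))
sigma/E = 359442.0000 / 3.5850e+07 = 0.0100
exp(-t/tau) = exp(-205.2 / 33.4) = 0.0021
epsilon = 0.0100 * (1 - 0.0021)
epsilon = 0.0100


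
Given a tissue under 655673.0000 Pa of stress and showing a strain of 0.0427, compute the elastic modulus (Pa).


E = stress / strain
E = 655673.0000 / 0.0427
E = 1.5355e+07


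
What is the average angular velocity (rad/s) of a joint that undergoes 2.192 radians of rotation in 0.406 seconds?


omega = delta_theta / delta_t
omega = 2.192 / 0.406
omega = 5.3990


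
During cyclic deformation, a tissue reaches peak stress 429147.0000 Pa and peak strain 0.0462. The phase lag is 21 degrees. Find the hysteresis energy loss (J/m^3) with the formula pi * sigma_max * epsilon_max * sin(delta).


E_loss = pi * sigma_max * epsilon_max * sin(delta)
delta = 21 deg = 0.3665 rad
sin(delta) = 0.3584
E_loss = pi * 429147.0000 * 0.0462 * 0.3584
E_loss = 22321.6910


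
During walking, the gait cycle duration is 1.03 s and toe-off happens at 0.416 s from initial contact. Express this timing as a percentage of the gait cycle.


pct = (event_time / cycle_time) * 100
pct = (0.416 / 1.03) * 100
ratio = 0.4039
pct = 40.3883


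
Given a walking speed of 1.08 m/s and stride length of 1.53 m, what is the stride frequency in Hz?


f = v / stride_length
f = 1.08 / 1.53
f = 0.7059


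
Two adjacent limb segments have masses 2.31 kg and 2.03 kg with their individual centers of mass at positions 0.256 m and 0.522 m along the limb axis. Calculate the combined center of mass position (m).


COM = (m1*x1 + m2*x2) / (m1 + m2)
COM = (2.31*0.256 + 2.03*0.522) / (2.31 + 2.03)
Numerator = 1.6510
Denominator = 4.3400
COM = 0.3804


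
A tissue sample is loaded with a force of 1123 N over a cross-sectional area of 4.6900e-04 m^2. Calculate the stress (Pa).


stress = F / A
stress = 1123 / 4.6900e-04
stress = 2.3945e+06


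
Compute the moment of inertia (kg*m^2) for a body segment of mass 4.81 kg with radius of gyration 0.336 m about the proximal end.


I = m * k^2
I = 4.81 * 0.336^2
k^2 = 0.1129
I = 0.5430


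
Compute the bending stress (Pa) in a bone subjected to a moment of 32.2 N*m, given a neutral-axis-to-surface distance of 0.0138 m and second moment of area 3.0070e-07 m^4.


sigma = M * c / I
sigma = 32.2 * 0.0138 / 3.0070e-07
M * c = 0.4444
sigma = 1.4778e+06


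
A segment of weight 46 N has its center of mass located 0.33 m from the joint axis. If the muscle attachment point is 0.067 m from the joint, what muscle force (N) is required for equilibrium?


F_muscle = W * d_load / d_muscle
F_muscle = 46 * 0.33 / 0.067
Numerator = 15.1800
F_muscle = 226.5672


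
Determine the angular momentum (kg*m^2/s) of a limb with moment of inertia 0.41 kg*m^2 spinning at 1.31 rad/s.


L = I * omega
L = 0.41 * 1.31
L = 0.5371


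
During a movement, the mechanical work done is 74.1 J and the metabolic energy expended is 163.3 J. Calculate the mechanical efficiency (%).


eta = (W_mech / E_meta) * 100
eta = (74.1 / 163.3) * 100
ratio = 0.4538
eta = 45.3766


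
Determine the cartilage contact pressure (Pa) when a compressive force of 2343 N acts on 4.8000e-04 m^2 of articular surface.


P = F / A
P = 2343 / 4.8000e-04
P = 4.8812e+06


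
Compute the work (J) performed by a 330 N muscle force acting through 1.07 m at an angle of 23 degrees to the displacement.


W = F * d * cos(theta)
theta = 23 deg = 0.4014 rad
cos(theta) = 0.9205
W = 330 * 1.07 * 0.9205
W = 325.0303


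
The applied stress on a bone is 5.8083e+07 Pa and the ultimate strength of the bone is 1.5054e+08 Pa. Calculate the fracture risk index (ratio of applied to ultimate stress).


FRI = applied / ultimate
FRI = 5.8083e+07 / 1.5054e+08
FRI = 0.3858


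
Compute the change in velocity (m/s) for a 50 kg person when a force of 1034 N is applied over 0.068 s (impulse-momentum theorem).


J = F * dt = 1034 * 0.068 = 70.3120 N*s
delta_v = J / m
delta_v = 70.3120 / 50
delta_v = 1.4062


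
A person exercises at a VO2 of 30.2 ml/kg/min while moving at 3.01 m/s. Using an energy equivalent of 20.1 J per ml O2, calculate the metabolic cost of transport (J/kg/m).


Power per kg = VO2 * 20.1 / 60
Power per kg = 30.2 * 20.1 / 60 = 10.1170 W/kg
Cost = power_per_kg / speed
Cost = 10.1170 / 3.01
Cost = 3.3611


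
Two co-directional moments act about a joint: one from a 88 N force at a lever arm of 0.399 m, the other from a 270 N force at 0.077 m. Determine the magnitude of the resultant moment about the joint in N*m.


M = F1 * d1 + F2 * d2
M = 88 * 0.399 + 270 * 0.077
M = 35.1120 + 20.7900
M = 55.9020


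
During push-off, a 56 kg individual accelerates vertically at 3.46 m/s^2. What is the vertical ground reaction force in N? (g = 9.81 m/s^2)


GRF = m * (g + a)
GRF = 56 * (9.81 + 3.46)
GRF = 56 * 13.2700
GRF = 743.1200


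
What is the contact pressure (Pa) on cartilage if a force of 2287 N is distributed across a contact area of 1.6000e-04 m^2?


P = F / A
P = 2287 / 1.6000e-04
P = 1.4294e+07


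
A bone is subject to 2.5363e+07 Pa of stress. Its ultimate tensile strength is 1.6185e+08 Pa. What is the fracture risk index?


FRI = applied / ultimate
FRI = 2.5363e+07 / 1.6185e+08
FRI = 0.1567


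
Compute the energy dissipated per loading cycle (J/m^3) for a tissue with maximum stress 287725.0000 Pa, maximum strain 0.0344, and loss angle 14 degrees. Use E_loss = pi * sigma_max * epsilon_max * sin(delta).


E_loss = pi * sigma_max * epsilon_max * sin(delta)
delta = 14 deg = 0.2443 rad
sin(delta) = 0.2419
E_loss = pi * 287725.0000 * 0.0344 * 0.2419
E_loss = 7522.4808


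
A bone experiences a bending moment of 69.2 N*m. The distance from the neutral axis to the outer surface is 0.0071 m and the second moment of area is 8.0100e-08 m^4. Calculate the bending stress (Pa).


sigma = M * c / I
sigma = 69.2 * 0.0071 / 8.0100e-08
M * c = 0.4913
sigma = 6.1338e+06


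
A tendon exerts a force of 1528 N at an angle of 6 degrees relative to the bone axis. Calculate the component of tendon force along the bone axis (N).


F_eff = F_tendon * cos(theta)
theta = 6 deg = 0.1047 rad
cos(theta) = 0.9945
F_eff = 1528 * 0.9945
F_eff = 1519.6295


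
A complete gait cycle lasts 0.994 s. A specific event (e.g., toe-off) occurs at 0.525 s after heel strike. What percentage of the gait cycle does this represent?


pct = (event_time / cycle_time) * 100
pct = (0.525 / 0.994) * 100
ratio = 0.5282
pct = 52.8169


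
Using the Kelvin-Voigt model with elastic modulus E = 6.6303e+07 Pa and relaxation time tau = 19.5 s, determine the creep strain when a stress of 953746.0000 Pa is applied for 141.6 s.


epsilon(t) = (sigma/E) * (1 - exp(-t/tau))
sigma/E = 953746.0000 / 6.6303e+07 = 0.0144
exp(-t/tau) = exp(-141.6 / 19.5) = 7.0203e-04
epsilon = 0.0144 * (1 - 7.0203e-04)
epsilon = 0.0144


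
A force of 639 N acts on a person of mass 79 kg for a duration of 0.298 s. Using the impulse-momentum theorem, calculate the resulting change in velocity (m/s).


J = F * dt = 639 * 0.298 = 190.4220 N*s
delta_v = J / m
delta_v = 190.4220 / 79
delta_v = 2.4104


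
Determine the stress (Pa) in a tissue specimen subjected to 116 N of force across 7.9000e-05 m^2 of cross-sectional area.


stress = F / A
stress = 116 / 7.9000e-05
stress = 1.4684e+06


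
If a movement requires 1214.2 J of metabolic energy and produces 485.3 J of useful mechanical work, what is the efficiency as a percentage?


eta = (W_mech / E_meta) * 100
eta = (485.3 / 1214.2) * 100
ratio = 0.3997
eta = 39.9687


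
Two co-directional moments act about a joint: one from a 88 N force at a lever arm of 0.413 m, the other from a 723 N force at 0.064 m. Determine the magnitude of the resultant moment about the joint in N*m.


M = F1 * d1 + F2 * d2
M = 88 * 0.413 + 723 * 0.064
M = 36.3440 + 46.2720
M = 82.6160


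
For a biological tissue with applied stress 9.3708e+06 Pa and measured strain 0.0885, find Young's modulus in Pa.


E = stress / strain
E = 9.3708e+06 / 0.0885
E = 1.0588e+08


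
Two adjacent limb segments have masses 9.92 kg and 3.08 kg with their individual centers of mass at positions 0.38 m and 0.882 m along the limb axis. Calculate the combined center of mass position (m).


COM = (m1*x1 + m2*x2) / (m1 + m2)
COM = (9.92*0.38 + 3.08*0.882) / (9.92 + 3.08)
Numerator = 6.4862
Denominator = 13.0000
COM = 0.4989


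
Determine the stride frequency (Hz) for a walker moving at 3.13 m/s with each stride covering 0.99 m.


f = v / stride_length
f = 3.13 / 0.99
f = 3.1616


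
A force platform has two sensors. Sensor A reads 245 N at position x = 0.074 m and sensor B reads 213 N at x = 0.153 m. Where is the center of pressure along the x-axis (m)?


COP_x = (F1*x1 + F2*x2) / (F1 + F2)
COP_x = (245*0.074 + 213*0.153) / (245 + 213)
Numerator = 50.7190
Denominator = 458
COP_x = 0.1107


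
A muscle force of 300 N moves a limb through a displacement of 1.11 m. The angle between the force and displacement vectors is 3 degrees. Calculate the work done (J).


W = F * d * cos(theta)
theta = 3 deg = 0.0524 rad
cos(theta) = 0.9986
W = 300 * 1.11 * 0.9986
W = 332.5436


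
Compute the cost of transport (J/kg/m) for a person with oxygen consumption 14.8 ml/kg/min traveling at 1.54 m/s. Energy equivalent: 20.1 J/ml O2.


Power per kg = VO2 * 20.1 / 60
Power per kg = 14.8 * 20.1 / 60 = 4.9580 W/kg
Cost = power_per_kg / speed
Cost = 4.9580 / 1.54
Cost = 3.2195


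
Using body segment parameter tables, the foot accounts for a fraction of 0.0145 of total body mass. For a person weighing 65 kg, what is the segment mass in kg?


m_segment = body_mass * fraction
m_segment = 65 * 0.0145
m_segment = 0.9425


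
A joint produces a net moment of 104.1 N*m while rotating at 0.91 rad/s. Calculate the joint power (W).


P = M * omega
P = 104.1 * 0.91
P = 94.7310


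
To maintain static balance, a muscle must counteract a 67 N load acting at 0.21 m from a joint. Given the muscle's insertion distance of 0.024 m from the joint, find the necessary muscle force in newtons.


F_muscle = W * d_load / d_muscle
F_muscle = 67 * 0.21 / 0.024
Numerator = 14.0700
F_muscle = 586.2500


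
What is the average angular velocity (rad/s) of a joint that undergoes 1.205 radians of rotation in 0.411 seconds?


omega = delta_theta / delta_t
omega = 1.205 / 0.411
omega = 2.9319


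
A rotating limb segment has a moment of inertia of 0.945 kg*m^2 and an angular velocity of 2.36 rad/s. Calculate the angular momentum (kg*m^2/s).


L = I * omega
L = 0.945 * 2.36
L = 2.2302


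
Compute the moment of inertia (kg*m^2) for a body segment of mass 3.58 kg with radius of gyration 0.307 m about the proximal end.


I = m * k^2
I = 3.58 * 0.307^2
k^2 = 0.0942
I = 0.3374


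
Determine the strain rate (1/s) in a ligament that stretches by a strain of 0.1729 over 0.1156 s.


strain_rate = delta_strain / delta_t
strain_rate = 0.1729 / 0.1156
strain_rate = 1.4957


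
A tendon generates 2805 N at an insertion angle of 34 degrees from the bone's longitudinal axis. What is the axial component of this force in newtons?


F_eff = F_tendon * cos(theta)
theta = 34 deg = 0.5934 rad
cos(theta) = 0.8290
F_eff = 2805 * 0.8290
F_eff = 2325.4504


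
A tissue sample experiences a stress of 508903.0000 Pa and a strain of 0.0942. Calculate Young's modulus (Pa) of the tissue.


E = stress / strain
E = 508903.0000 / 0.0942
E = 5.4024e+06


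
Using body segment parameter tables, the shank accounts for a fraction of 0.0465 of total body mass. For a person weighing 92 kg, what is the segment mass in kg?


m_segment = body_mass * fraction
m_segment = 92 * 0.0465
m_segment = 4.2780


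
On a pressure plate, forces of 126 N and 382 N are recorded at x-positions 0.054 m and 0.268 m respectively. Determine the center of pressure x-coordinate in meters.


COP_x = (F1*x1 + F2*x2) / (F1 + F2)
COP_x = (126*0.054 + 382*0.268) / (126 + 382)
Numerator = 109.1800
Denominator = 508
COP_x = 0.2149


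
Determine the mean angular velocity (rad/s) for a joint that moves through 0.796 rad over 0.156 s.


omega = delta_theta / delta_t
omega = 0.796 / 0.156
omega = 5.1026


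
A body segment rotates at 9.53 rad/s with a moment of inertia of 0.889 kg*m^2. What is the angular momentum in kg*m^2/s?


L = I * omega
L = 0.889 * 9.53
L = 8.4722


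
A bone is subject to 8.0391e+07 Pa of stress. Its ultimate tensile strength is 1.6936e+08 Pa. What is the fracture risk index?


FRI = applied / ultimate
FRI = 8.0391e+07 / 1.6936e+08
FRI = 0.4747


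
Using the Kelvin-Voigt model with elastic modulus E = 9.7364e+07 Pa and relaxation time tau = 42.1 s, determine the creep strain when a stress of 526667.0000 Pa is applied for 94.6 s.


epsilon(t) = (sigma/E) * (1 - exp(-t/tau))
sigma/E = 526667.0000 / 9.7364e+07 = 0.0054
exp(-t/tau) = exp(-94.6 / 42.1) = 0.1057
epsilon = 0.0054 * (1 - 0.1057)
epsilon = 0.0048


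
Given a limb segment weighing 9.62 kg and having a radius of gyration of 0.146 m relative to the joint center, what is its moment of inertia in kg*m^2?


I = m * k^2
I = 9.62 * 0.146^2
k^2 = 0.0213
I = 0.2051


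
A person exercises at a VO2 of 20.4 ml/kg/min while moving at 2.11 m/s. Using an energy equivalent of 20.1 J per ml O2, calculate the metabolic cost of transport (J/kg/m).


Power per kg = VO2 * 20.1 / 60
Power per kg = 20.4 * 20.1 / 60 = 6.8340 W/kg
Cost = power_per_kg / speed
Cost = 6.8340 / 2.11
Cost = 3.2389


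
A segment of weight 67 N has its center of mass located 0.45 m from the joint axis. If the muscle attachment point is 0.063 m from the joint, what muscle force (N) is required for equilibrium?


F_muscle = W * d_load / d_muscle
F_muscle = 67 * 0.45 / 0.063
Numerator = 30.1500
F_muscle = 478.5714


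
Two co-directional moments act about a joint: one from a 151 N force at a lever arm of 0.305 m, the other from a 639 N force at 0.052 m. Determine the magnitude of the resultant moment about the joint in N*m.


M = F1 * d1 + F2 * d2
M = 151 * 0.305 + 639 * 0.052
M = 46.0550 + 33.2280
M = 79.2830


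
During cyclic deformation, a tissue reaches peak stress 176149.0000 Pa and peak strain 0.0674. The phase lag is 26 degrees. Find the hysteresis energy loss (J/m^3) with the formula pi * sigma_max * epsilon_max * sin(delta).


E_loss = pi * sigma_max * epsilon_max * sin(delta)
delta = 26 deg = 0.4538 rad
sin(delta) = 0.4384
E_loss = pi * 176149.0000 * 0.0674 * 0.4384
E_loss = 16350.5329


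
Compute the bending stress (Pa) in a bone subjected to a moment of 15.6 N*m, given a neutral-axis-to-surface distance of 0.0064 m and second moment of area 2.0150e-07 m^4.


sigma = M * c / I
sigma = 15.6 * 0.0064 / 2.0150e-07
M * c = 0.0998
sigma = 495483.8710


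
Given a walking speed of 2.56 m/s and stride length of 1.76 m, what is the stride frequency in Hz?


f = v / stride_length
f = 2.56 / 1.76
f = 1.4545


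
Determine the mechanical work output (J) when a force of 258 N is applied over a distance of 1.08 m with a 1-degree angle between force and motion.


W = F * d * cos(theta)
theta = 1 deg = 0.0175 rad
cos(theta) = 0.9998
W = 258 * 1.08 * 0.9998
W = 278.5976
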